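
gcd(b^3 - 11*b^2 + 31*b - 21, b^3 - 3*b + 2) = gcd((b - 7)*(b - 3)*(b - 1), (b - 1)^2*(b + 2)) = b - 1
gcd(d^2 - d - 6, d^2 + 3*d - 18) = d - 3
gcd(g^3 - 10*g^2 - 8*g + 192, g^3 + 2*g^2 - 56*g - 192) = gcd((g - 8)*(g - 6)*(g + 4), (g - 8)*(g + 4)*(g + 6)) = g^2 - 4*g - 32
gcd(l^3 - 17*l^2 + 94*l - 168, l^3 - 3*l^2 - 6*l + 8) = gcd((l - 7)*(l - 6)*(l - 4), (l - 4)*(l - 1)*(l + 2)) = l - 4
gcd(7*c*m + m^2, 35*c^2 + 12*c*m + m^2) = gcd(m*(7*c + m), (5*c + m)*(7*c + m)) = 7*c + m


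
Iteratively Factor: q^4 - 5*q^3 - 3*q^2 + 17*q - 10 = (q - 1)*(q^3 - 4*q^2 - 7*q + 10) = (q - 5)*(q - 1)*(q^2 + q - 2) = (q - 5)*(q - 1)^2*(q + 2)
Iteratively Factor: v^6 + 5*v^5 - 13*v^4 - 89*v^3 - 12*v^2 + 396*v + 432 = (v - 3)*(v^5 + 8*v^4 + 11*v^3 - 56*v^2 - 180*v - 144) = (v - 3)*(v + 2)*(v^4 + 6*v^3 - v^2 - 54*v - 72) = (v - 3)*(v + 2)^2*(v^3 + 4*v^2 - 9*v - 36) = (v - 3)^2*(v + 2)^2*(v^2 + 7*v + 12) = (v - 3)^2*(v + 2)^2*(v + 4)*(v + 3)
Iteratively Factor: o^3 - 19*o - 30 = (o + 2)*(o^2 - 2*o - 15) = (o - 5)*(o + 2)*(o + 3)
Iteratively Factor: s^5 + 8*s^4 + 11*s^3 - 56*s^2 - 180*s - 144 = (s - 3)*(s^4 + 11*s^3 + 44*s^2 + 76*s + 48) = (s - 3)*(s + 2)*(s^3 + 9*s^2 + 26*s + 24) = (s - 3)*(s + 2)*(s + 4)*(s^2 + 5*s + 6) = (s - 3)*(s + 2)^2*(s + 4)*(s + 3)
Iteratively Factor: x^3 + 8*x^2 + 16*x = (x + 4)*(x^2 + 4*x) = x*(x + 4)*(x + 4)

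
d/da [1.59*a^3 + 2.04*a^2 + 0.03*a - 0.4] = 4.77*a^2 + 4.08*a + 0.03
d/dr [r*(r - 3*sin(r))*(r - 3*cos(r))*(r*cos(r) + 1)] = -r^4*sin(r) + 4*r^3*cos(r) - 3*sqrt(2)*r^3*cos(2*r + pi/4) + 3*r^2*sin(r) - 9*sqrt(2)*r^2*sin(2*r + pi/4)/2 - 3*r^2*cos(r)/4 + 27*r^2*cos(3*r)/4 - 3*r^2/2 - 3*r*sin(r)/2 + 9*r*sin(3*r)/2 - 6*r*cos(r) + 9*r*cos(2*r) + 9*sin(2*r)/2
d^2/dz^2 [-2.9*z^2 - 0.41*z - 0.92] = -5.80000000000000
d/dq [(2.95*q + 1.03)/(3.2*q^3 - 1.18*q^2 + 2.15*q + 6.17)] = (-18.88*q^3 - 6.407*q^2 + 2.4308*q + 15.987)/(10.24*q^6 - 7.552*q^5 + 15.1524*q^4 + 34.414*q^3 - 9.9387*q^2 + 26.531*q + 38.0689)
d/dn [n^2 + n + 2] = 2*n + 1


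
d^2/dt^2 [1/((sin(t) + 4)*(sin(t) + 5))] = (-4*sin(t)^4 - 27*sin(t)^3 + 5*sin(t)^2 + 234*sin(t) + 122)/((sin(t) + 4)^3*(sin(t) + 5)^3)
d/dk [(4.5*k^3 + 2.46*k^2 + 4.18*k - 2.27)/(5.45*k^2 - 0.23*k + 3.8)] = (24.525*k^4 - 2.07*k^3 + 27.9532*k^2 + 43.439*k + 15.3619)/(29.7025*k^4 - 2.507*k^3 + 41.4729*k^2 - 1.748*k + 14.44)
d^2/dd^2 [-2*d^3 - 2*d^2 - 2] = -12*d - 4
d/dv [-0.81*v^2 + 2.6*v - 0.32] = 2.6 - 1.62*v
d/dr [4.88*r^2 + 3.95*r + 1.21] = 9.76*r + 3.95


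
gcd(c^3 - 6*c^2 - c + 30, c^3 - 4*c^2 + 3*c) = c - 3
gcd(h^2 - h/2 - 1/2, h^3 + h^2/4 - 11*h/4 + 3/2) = h - 1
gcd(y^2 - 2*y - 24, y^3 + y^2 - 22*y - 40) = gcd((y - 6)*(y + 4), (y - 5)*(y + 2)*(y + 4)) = y + 4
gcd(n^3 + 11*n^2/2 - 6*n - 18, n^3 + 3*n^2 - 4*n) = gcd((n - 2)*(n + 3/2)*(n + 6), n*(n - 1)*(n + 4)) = 1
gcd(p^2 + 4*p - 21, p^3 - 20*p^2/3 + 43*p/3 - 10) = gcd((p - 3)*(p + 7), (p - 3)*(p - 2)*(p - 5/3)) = p - 3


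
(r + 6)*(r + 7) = r^2 + 13*r + 42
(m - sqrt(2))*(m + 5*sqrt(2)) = m^2 + 4*sqrt(2)*m - 10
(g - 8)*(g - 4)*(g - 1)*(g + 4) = g^4 - 9*g^3 - 8*g^2 + 144*g - 128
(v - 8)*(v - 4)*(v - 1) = v^3 - 13*v^2 + 44*v - 32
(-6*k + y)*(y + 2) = -6*k*y - 12*k + y^2 + 2*y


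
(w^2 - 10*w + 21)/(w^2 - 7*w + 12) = (w - 7)/(w - 4)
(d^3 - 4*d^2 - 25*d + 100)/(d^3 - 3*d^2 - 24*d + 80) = (d - 5)/(d - 4)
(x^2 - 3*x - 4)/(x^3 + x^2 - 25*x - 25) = (x - 4)/(x^2 - 25)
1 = 1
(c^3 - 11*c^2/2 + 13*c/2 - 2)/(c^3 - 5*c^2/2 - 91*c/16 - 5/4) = 8*(2*c^2 - 3*c + 1)/(16*c^2 + 24*c + 5)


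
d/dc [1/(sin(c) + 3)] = -cos(c)/(sin(c) + 3)^2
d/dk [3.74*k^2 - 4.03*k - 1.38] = 7.48*k - 4.03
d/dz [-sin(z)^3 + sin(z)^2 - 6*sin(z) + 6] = (-3*sin(z)^2 + 2*sin(z) - 6)*cos(z)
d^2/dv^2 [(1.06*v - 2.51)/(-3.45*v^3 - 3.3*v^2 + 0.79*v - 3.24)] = (-75.6999*v^5 + 286.0947*v^4 + 428.35674*v^3 + 265.14153*v^2 - 139.60098*v - 55.96721)/(41.063625*v^9 + 117.83475*v^8 + 84.502575*v^7 + 97.6644*v^6 + 201.974535*v^5 + 59.04567*v^4 + 57.477041*v^3 + 109.992492*v^2 - 24.879312*v + 34.012224)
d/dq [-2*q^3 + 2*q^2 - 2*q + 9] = -6*q^2 + 4*q - 2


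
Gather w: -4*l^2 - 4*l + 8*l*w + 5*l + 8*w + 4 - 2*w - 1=-4*l^2 + l + w*(8*l + 6) + 3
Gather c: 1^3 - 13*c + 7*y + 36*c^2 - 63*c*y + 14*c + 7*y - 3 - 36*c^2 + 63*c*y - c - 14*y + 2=0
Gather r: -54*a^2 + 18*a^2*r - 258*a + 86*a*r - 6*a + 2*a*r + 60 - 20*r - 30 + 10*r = -54*a^2 - 264*a + r*(18*a^2 + 88*a - 10) + 30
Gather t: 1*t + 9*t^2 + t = 9*t^2 + 2*t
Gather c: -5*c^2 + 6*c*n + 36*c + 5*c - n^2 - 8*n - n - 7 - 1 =-5*c^2 + c*(6*n + 41) - n^2 - 9*n - 8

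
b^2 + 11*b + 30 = (b + 5)*(b + 6)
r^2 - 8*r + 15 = (r - 5)*(r - 3)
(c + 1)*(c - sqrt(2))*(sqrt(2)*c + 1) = sqrt(2)*c^3 - c^2 + sqrt(2)*c^2 - sqrt(2)*c - c - sqrt(2)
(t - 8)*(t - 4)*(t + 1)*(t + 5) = t^4 - 6*t^3 - 35*t^2 + 132*t + 160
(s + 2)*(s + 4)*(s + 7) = s^3 + 13*s^2 + 50*s + 56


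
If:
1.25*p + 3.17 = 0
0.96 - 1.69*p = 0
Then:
No Solution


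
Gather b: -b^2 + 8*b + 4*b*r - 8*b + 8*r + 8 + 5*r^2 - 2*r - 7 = -b^2 + 4*b*r + 5*r^2 + 6*r + 1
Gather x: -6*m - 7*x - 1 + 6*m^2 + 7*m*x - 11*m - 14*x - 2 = 6*m^2 - 17*m + x*(7*m - 21) - 3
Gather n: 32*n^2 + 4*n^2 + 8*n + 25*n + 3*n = 36*n^2 + 36*n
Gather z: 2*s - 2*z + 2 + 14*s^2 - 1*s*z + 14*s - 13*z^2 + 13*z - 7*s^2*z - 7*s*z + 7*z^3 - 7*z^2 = 14*s^2 + 16*s + 7*z^3 - 20*z^2 + z*(-7*s^2 - 8*s + 11) + 2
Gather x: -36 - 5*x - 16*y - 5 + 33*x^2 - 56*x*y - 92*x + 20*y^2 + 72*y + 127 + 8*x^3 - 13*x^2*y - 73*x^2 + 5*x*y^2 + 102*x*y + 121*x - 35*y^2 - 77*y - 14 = 8*x^3 + x^2*(-13*y - 40) + x*(5*y^2 + 46*y + 24) - 15*y^2 - 21*y + 72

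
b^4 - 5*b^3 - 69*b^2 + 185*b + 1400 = (b - 8)*(b - 7)*(b + 5)^2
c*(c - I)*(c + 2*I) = c^3 + I*c^2 + 2*c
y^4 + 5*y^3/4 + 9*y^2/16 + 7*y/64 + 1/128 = (y + 1/4)^3*(y + 1/2)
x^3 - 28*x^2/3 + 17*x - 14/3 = (x - 7)*(x - 2)*(x - 1/3)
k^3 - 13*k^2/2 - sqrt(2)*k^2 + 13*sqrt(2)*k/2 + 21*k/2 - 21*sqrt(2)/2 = (k - 7/2)*(k - 3)*(k - sqrt(2))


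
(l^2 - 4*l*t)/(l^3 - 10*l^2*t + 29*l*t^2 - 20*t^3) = l/(l^2 - 6*l*t + 5*t^2)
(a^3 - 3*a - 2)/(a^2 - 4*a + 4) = (a^2 + 2*a + 1)/(a - 2)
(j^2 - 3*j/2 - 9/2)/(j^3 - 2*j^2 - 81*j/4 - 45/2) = 2*(j - 3)/(2*j^2 - 7*j - 30)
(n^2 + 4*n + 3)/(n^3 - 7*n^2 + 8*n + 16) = (n + 3)/(n^2 - 8*n + 16)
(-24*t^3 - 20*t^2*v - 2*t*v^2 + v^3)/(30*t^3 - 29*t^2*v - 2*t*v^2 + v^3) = (-4*t^2 - 4*t*v - v^2)/(5*t^2 - 4*t*v - v^2)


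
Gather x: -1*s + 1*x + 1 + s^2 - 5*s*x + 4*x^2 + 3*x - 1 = s^2 - s + 4*x^2 + x*(4 - 5*s)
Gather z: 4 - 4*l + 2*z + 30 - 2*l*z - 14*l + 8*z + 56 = -18*l + z*(10 - 2*l) + 90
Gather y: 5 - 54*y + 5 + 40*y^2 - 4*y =40*y^2 - 58*y + 10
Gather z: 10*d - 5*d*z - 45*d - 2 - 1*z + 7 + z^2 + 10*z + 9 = -35*d + z^2 + z*(9 - 5*d) + 14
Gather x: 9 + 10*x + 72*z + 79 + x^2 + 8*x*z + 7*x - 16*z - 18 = x^2 + x*(8*z + 17) + 56*z + 70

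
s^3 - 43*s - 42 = (s - 7)*(s + 1)*(s + 6)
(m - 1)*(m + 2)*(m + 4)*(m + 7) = m^4 + 12*m^3 + 37*m^2 + 6*m - 56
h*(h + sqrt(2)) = h^2 + sqrt(2)*h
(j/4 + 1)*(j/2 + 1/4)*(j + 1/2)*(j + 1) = j^4/8 + 3*j^3/4 + 37*j^2/32 + 21*j/32 + 1/8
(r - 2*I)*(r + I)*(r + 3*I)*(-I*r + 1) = -I*r^4 + 3*r^3 - 3*I*r^2 + 11*r + 6*I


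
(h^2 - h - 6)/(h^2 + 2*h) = (h - 3)/h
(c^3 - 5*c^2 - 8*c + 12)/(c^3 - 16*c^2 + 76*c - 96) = (c^2 + c - 2)/(c^2 - 10*c + 16)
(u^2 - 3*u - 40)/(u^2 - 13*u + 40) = (u + 5)/(u - 5)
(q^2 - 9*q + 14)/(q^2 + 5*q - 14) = (q - 7)/(q + 7)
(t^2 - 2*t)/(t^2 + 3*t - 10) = t/(t + 5)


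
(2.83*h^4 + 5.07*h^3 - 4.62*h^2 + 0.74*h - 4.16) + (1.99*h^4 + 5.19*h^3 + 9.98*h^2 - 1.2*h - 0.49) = 4.82*h^4 + 10.26*h^3 + 5.36*h^2 - 0.46*h - 4.65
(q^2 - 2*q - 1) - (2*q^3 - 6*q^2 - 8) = -2*q^3 + 7*q^2 - 2*q + 7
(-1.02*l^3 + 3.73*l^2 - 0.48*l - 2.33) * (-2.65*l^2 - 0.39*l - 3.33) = 2.703*l^5 - 9.4867*l^4 + 3.2139*l^3 - 6.0592*l^2 + 2.5071*l + 7.7589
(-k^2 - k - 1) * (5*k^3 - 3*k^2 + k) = -5*k^5 - 2*k^4 - 3*k^3 + 2*k^2 - k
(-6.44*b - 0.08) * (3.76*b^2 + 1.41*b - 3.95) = -24.2144*b^3 - 9.3812*b^2 + 25.3252*b + 0.316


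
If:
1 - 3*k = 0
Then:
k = 1/3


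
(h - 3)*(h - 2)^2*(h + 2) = h^4 - 5*h^3 + 2*h^2 + 20*h - 24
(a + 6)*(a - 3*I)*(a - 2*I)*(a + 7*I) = a^4 + 6*a^3 + 2*I*a^3 + 29*a^2 + 12*I*a^2 + 174*a - 42*I*a - 252*I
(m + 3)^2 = m^2 + 6*m + 9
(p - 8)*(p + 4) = p^2 - 4*p - 32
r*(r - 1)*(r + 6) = r^3 + 5*r^2 - 6*r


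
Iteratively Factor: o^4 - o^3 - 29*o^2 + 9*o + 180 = (o - 3)*(o^3 + 2*o^2 - 23*o - 60) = (o - 3)*(o + 4)*(o^2 - 2*o - 15) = (o - 3)*(o + 3)*(o + 4)*(o - 5)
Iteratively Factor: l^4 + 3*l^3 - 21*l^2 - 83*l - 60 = (l + 1)*(l^3 + 2*l^2 - 23*l - 60) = (l + 1)*(l + 4)*(l^2 - 2*l - 15) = (l + 1)*(l + 3)*(l + 4)*(l - 5)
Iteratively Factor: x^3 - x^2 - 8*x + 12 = (x - 2)*(x^2 + x - 6) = (x - 2)*(x + 3)*(x - 2)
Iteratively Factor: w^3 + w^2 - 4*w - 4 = (w + 2)*(w^2 - w - 2) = (w - 2)*(w + 2)*(w + 1)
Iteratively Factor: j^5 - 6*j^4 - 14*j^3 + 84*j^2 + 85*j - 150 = (j - 5)*(j^4 - j^3 - 19*j^2 - 11*j + 30) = (j - 5)*(j + 3)*(j^3 - 4*j^2 - 7*j + 10) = (j - 5)*(j + 2)*(j + 3)*(j^2 - 6*j + 5) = (j - 5)*(j - 1)*(j + 2)*(j + 3)*(j - 5)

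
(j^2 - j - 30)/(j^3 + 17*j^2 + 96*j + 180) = (j - 6)/(j^2 + 12*j + 36)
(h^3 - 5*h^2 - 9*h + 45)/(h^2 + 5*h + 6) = (h^2 - 8*h + 15)/(h + 2)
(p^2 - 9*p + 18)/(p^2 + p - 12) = (p - 6)/(p + 4)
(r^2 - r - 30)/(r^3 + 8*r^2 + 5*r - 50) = (r - 6)/(r^2 + 3*r - 10)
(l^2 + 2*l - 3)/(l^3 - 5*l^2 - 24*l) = (l - 1)/(l*(l - 8))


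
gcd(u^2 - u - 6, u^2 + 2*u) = u + 2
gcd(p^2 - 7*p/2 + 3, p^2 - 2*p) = p - 2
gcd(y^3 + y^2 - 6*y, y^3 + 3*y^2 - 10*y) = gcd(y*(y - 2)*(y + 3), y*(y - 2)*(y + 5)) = y^2 - 2*y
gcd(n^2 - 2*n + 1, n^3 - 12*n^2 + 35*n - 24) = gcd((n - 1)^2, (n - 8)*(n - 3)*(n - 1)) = n - 1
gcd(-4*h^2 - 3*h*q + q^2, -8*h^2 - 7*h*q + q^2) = h + q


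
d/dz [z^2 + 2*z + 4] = 2*z + 2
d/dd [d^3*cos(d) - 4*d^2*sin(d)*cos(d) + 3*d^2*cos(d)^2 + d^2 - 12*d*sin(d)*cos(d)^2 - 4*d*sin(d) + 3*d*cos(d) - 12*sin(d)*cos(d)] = -d^3*sin(d) - 3*d^2*sin(2*d) + 3*d^2*cos(d) - 4*d^2*cos(2*d) - 3*d*sin(d) - 4*d*sin(2*d) - 7*d*cos(d) + 3*d*cos(2*d) - 9*d*cos(3*d) + 5*d - 7*sin(d) - 3*sin(3*d) + 3*cos(d) - 12*cos(2*d)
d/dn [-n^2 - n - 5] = -2*n - 1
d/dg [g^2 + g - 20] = 2*g + 1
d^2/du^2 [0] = 0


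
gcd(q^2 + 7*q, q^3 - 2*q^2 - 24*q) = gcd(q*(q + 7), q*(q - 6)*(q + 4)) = q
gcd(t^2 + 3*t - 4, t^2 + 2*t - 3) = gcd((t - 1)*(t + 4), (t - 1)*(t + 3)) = t - 1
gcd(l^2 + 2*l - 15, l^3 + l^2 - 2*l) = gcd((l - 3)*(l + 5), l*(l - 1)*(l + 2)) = 1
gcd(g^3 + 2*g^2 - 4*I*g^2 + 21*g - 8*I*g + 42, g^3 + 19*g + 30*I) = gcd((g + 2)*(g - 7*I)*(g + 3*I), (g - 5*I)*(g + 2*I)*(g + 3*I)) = g + 3*I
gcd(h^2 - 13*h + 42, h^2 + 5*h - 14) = 1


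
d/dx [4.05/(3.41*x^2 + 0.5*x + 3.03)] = (-27.621*x - 2.025)/(3.41*x^2 + 0.5*x + 3.03)^2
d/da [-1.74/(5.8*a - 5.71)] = 10.092/(5.8*a - 5.71)^2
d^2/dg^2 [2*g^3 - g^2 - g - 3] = 12*g - 2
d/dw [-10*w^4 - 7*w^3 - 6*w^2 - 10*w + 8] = -40*w^3 - 21*w^2 - 12*w - 10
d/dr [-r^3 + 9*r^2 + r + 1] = -3*r^2 + 18*r + 1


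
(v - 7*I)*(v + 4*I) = v^2 - 3*I*v + 28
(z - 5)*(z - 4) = z^2 - 9*z + 20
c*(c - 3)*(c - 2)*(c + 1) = c^4 - 4*c^3 + c^2 + 6*c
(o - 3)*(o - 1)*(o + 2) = o^3 - 2*o^2 - 5*o + 6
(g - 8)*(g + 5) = g^2 - 3*g - 40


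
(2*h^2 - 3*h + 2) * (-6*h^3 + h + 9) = -12*h^5 + 18*h^4 - 10*h^3 + 15*h^2 - 25*h + 18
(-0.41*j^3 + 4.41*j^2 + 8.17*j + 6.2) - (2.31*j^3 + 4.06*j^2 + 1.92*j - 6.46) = -2.72*j^3 + 0.350000000000001*j^2 + 6.25*j + 12.66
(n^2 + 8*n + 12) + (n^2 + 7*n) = 2*n^2 + 15*n + 12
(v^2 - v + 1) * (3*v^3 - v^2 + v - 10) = 3*v^5 - 4*v^4 + 5*v^3 - 12*v^2 + 11*v - 10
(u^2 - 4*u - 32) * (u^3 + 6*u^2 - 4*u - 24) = u^5 + 2*u^4 - 60*u^3 - 200*u^2 + 224*u + 768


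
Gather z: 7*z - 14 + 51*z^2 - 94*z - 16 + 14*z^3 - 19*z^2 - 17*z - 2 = 14*z^3 + 32*z^2 - 104*z - 32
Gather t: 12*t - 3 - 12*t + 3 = 0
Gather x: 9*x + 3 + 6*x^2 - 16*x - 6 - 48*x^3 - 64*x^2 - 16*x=-48*x^3 - 58*x^2 - 23*x - 3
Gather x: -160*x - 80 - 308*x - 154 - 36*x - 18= -504*x - 252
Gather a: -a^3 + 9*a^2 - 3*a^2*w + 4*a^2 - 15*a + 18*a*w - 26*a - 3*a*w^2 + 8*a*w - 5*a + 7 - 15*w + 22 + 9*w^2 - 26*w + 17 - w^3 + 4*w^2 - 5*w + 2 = -a^3 + a^2*(13 - 3*w) + a*(-3*w^2 + 26*w - 46) - w^3 + 13*w^2 - 46*w + 48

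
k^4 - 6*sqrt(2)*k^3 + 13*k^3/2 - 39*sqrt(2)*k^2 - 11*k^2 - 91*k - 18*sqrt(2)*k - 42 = (k + 1/2)*(k + 6)*(k - 7*sqrt(2))*(k + sqrt(2))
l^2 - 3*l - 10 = (l - 5)*(l + 2)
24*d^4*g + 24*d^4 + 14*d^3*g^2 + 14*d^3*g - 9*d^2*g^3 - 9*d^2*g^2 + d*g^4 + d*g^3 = (-6*d + g)*(-4*d + g)*(d + g)*(d*g + d)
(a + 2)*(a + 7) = a^2 + 9*a + 14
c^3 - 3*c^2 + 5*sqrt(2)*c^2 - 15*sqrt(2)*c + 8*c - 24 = (c - 3)*(c + sqrt(2))*(c + 4*sqrt(2))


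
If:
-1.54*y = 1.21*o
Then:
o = -1.27272727272727*y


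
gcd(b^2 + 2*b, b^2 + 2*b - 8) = 1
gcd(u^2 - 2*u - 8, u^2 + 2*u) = u + 2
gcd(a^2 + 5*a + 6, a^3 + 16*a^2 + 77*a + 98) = a + 2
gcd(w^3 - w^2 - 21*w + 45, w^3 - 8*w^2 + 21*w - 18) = w^2 - 6*w + 9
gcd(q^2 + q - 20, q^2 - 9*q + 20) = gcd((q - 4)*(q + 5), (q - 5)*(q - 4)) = q - 4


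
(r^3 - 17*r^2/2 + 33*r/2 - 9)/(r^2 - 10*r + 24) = (2*r^2 - 5*r + 3)/(2*(r - 4))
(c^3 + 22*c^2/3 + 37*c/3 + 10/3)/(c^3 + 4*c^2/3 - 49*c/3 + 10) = (3*c^2 + 7*c + 2)/(3*c^2 - 11*c + 6)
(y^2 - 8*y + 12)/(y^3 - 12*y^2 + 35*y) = (y^2 - 8*y + 12)/(y*(y^2 - 12*y + 35))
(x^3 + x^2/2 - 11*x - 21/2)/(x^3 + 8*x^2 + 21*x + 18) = (2*x^2 - 5*x - 7)/(2*(x^2 + 5*x + 6))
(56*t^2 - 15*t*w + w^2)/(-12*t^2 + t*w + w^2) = (56*t^2 - 15*t*w + w^2)/(-12*t^2 + t*w + w^2)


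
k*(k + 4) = k^2 + 4*k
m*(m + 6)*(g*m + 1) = g*m^3 + 6*g*m^2 + m^2 + 6*m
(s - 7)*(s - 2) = s^2 - 9*s + 14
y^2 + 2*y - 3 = (y - 1)*(y + 3)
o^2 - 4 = (o - 2)*(o + 2)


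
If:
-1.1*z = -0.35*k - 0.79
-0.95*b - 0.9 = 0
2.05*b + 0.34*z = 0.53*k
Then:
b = -0.95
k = -4.03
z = -0.56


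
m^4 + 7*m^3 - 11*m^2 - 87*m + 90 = (m - 3)*(m - 1)*(m + 5)*(m + 6)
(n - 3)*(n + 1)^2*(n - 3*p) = n^4 - 3*n^3*p - n^3 + 3*n^2*p - 5*n^2 + 15*n*p - 3*n + 9*p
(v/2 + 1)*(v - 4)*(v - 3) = v^3/2 - 5*v^2/2 - v + 12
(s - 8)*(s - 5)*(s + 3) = s^3 - 10*s^2 + s + 120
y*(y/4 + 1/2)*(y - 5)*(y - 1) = y^4/4 - y^3 - 7*y^2/4 + 5*y/2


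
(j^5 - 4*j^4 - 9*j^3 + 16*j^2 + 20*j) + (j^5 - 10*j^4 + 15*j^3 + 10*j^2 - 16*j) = 2*j^5 - 14*j^4 + 6*j^3 + 26*j^2 + 4*j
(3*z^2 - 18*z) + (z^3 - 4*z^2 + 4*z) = z^3 - z^2 - 14*z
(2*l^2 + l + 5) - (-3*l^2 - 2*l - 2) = 5*l^2 + 3*l + 7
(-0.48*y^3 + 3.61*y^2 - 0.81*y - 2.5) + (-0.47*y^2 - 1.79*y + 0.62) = -0.48*y^3 + 3.14*y^2 - 2.6*y - 1.88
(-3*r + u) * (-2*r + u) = 6*r^2 - 5*r*u + u^2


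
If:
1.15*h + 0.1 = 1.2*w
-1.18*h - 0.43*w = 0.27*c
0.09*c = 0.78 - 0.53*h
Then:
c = 6724.36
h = -1140.40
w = -1092.80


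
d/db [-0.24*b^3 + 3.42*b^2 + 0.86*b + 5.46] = -0.72*b^2 + 6.84*b + 0.86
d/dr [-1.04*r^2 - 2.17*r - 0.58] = -2.08*r - 2.17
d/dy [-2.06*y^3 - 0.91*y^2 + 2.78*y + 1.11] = -6.18*y^2 - 1.82*y + 2.78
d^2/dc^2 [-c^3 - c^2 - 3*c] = -6*c - 2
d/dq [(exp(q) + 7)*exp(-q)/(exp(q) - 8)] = (-exp(2*q) - 14*exp(q) + 56)*exp(-q)/(exp(2*q) - 16*exp(q) + 64)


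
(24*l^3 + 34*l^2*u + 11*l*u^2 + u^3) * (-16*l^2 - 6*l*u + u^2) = -384*l^5 - 688*l^4*u - 356*l^3*u^2 - 48*l^2*u^3 + 5*l*u^4 + u^5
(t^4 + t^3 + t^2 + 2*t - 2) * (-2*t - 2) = -2*t^5 - 4*t^4 - 4*t^3 - 6*t^2 + 4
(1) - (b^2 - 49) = 50 - b^2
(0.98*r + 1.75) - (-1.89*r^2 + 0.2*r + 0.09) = 1.89*r^2 + 0.78*r + 1.66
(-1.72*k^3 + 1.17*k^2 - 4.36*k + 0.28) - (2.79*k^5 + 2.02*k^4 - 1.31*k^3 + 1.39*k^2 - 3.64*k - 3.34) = -2.79*k^5 - 2.02*k^4 - 0.41*k^3 - 0.22*k^2 - 0.72*k + 3.62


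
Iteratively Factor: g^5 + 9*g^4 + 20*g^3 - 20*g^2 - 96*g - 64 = (g - 2)*(g^4 + 11*g^3 + 42*g^2 + 64*g + 32) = (g - 2)*(g + 4)*(g^3 + 7*g^2 + 14*g + 8) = (g - 2)*(g + 4)^2*(g^2 + 3*g + 2) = (g - 2)*(g + 1)*(g + 4)^2*(g + 2)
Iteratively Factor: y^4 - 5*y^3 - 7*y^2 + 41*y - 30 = (y - 2)*(y^3 - 3*y^2 - 13*y + 15) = (y - 2)*(y - 1)*(y^2 - 2*y - 15) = (y - 5)*(y - 2)*(y - 1)*(y + 3)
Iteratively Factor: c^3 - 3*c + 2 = (c - 1)*(c^2 + c - 2) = (c - 1)*(c + 2)*(c - 1)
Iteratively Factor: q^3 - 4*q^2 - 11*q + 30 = (q + 3)*(q^2 - 7*q + 10) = (q - 2)*(q + 3)*(q - 5)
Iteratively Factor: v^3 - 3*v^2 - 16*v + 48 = (v + 4)*(v^2 - 7*v + 12) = (v - 4)*(v + 4)*(v - 3)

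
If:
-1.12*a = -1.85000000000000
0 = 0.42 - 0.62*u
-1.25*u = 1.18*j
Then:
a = 1.65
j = -0.72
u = 0.68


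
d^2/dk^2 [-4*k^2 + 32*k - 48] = -8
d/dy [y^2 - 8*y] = 2*y - 8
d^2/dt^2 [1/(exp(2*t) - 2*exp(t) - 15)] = 2*((1 - 2*exp(t))*(-exp(2*t) + 2*exp(t) + 15) - 4*(1 - exp(t))^2*exp(t))*exp(t)/(-exp(2*t) + 2*exp(t) + 15)^3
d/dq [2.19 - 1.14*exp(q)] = -1.14*exp(q)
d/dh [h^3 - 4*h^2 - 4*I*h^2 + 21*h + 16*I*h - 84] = 3*h^2 - 8*h - 8*I*h + 21 + 16*I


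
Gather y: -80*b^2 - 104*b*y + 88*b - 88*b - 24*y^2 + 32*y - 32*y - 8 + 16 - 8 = -80*b^2 - 104*b*y - 24*y^2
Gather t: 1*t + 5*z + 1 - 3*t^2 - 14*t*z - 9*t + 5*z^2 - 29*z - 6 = -3*t^2 + t*(-14*z - 8) + 5*z^2 - 24*z - 5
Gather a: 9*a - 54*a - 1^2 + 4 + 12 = 15 - 45*a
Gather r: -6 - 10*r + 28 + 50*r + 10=40*r + 32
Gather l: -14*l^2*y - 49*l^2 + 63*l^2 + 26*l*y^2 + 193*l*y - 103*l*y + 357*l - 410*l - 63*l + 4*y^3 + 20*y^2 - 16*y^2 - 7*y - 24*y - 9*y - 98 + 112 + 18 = l^2*(14 - 14*y) + l*(26*y^2 + 90*y - 116) + 4*y^3 + 4*y^2 - 40*y + 32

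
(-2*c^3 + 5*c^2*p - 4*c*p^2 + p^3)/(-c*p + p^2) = 2*c^2/p - 3*c + p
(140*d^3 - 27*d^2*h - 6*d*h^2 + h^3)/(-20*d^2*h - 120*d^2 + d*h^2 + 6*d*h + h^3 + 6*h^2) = (-7*d + h)/(h + 6)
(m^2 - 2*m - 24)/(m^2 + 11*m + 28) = (m - 6)/(m + 7)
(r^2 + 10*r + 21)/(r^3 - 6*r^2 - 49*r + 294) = (r + 3)/(r^2 - 13*r + 42)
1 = 1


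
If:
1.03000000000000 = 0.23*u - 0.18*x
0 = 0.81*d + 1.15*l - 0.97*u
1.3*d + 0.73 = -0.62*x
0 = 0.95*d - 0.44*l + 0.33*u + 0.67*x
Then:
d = -12.08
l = 28.22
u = 23.37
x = 24.15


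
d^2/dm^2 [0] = 0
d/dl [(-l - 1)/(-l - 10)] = 9/(l + 10)^2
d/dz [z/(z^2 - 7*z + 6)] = (6 - z^2)/(z^4 - 14*z^3 + 61*z^2 - 84*z + 36)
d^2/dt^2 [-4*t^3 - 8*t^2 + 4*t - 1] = -24*t - 16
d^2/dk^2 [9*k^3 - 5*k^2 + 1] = 54*k - 10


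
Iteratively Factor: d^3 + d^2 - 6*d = (d + 3)*(d^2 - 2*d) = d*(d + 3)*(d - 2)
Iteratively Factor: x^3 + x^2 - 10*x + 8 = (x + 4)*(x^2 - 3*x + 2) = (x - 1)*(x + 4)*(x - 2)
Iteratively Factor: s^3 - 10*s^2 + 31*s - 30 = (s - 3)*(s^2 - 7*s + 10) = (s - 3)*(s - 2)*(s - 5)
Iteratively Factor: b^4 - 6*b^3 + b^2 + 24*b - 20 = (b + 2)*(b^3 - 8*b^2 + 17*b - 10) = (b - 2)*(b + 2)*(b^2 - 6*b + 5) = (b - 2)*(b - 1)*(b + 2)*(b - 5)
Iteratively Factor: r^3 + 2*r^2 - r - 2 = (r + 2)*(r^2 - 1) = (r + 1)*(r + 2)*(r - 1)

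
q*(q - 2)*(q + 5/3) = q^3 - q^2/3 - 10*q/3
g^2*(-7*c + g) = -7*c*g^2 + g^3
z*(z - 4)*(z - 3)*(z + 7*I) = z^4 - 7*z^3 + 7*I*z^3 + 12*z^2 - 49*I*z^2 + 84*I*z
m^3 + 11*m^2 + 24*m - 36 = (m - 1)*(m + 6)^2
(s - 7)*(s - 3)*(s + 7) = s^3 - 3*s^2 - 49*s + 147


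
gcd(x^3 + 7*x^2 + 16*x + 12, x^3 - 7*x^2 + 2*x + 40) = x + 2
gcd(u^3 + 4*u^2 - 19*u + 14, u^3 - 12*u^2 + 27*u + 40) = 1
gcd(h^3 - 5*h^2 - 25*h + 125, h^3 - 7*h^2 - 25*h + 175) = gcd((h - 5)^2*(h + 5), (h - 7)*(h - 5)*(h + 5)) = h^2 - 25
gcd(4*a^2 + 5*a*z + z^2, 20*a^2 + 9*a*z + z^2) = 4*a + z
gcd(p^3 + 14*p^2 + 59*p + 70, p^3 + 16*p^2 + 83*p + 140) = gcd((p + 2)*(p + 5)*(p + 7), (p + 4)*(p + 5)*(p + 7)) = p^2 + 12*p + 35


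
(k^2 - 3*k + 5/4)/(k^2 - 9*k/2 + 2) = (k - 5/2)/(k - 4)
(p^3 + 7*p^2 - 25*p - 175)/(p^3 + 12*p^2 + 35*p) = (p - 5)/p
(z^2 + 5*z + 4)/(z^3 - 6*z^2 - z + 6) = (z + 4)/(z^2 - 7*z + 6)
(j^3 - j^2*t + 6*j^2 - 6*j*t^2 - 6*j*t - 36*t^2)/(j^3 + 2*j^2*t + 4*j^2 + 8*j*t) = (j^2 - 3*j*t + 6*j - 18*t)/(j*(j + 4))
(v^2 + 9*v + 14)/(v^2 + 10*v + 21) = (v + 2)/(v + 3)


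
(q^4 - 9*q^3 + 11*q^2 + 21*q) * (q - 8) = q^5 - 17*q^4 + 83*q^3 - 67*q^2 - 168*q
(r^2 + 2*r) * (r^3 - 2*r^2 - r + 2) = r^5 - 5*r^3 + 4*r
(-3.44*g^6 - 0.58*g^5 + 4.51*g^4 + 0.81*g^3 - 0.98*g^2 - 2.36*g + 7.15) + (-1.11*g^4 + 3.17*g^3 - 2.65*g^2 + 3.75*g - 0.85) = -3.44*g^6 - 0.58*g^5 + 3.4*g^4 + 3.98*g^3 - 3.63*g^2 + 1.39*g + 6.3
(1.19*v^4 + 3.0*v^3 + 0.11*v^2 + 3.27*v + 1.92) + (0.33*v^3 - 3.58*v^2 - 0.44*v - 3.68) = 1.19*v^4 + 3.33*v^3 - 3.47*v^2 + 2.83*v - 1.76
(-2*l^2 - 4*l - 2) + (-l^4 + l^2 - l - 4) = -l^4 - l^2 - 5*l - 6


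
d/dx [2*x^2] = 4*x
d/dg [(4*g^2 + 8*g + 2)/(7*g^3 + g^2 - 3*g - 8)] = 2*(-14*g^4 - 56*g^3 - 31*g^2 - 34*g - 29)/(49*g^6 + 14*g^5 - 41*g^4 - 118*g^3 - 7*g^2 + 48*g + 64)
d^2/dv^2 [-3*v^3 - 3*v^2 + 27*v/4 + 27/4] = -18*v - 6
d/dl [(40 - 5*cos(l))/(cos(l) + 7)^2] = 5*(23 - cos(l))*sin(l)/(cos(l) + 7)^3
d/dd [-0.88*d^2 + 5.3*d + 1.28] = 5.3 - 1.76*d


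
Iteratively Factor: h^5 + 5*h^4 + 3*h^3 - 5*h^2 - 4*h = (h + 4)*(h^4 + h^3 - h^2 - h) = (h + 1)*(h + 4)*(h^3 - h) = h*(h + 1)*(h + 4)*(h^2 - 1) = h*(h - 1)*(h + 1)*(h + 4)*(h + 1)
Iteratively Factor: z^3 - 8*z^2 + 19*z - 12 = (z - 3)*(z^2 - 5*z + 4) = (z - 4)*(z - 3)*(z - 1)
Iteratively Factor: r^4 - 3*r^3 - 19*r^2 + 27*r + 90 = (r - 3)*(r^3 - 19*r - 30) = (r - 3)*(r + 2)*(r^2 - 2*r - 15) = (r - 5)*(r - 3)*(r + 2)*(r + 3)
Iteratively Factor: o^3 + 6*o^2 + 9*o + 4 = (o + 1)*(o^2 + 5*o + 4) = (o + 1)*(o + 4)*(o + 1)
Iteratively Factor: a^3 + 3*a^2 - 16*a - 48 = (a + 4)*(a^2 - a - 12) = (a + 3)*(a + 4)*(a - 4)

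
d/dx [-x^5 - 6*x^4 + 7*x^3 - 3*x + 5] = -5*x^4 - 24*x^3 + 21*x^2 - 3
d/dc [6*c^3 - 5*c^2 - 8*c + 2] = 18*c^2 - 10*c - 8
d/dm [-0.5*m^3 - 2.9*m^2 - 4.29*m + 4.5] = -1.5*m^2 - 5.8*m - 4.29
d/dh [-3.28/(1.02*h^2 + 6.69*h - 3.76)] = (6.6912*h + 21.9432)/(1.02*h^2 + 6.69*h - 3.76)^2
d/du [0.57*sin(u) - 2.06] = 0.57*cos(u)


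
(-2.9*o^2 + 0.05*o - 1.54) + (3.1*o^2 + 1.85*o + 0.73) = 0.2*o^2 + 1.9*o - 0.81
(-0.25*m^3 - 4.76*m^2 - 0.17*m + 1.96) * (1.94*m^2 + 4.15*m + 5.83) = -0.485*m^5 - 10.2719*m^4 - 21.5413*m^3 - 24.6539*m^2 + 7.1429*m + 11.4268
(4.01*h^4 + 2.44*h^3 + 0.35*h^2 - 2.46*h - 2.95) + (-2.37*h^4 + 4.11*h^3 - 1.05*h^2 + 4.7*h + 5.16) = 1.64*h^4 + 6.55*h^3 - 0.7*h^2 + 2.24*h + 2.21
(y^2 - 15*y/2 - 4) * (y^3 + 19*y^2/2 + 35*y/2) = y^5 + 2*y^4 - 231*y^3/4 - 677*y^2/4 - 70*y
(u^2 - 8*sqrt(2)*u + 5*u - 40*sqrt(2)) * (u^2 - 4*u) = u^4 - 8*sqrt(2)*u^3 + u^3 - 20*u^2 - 8*sqrt(2)*u^2 + 160*sqrt(2)*u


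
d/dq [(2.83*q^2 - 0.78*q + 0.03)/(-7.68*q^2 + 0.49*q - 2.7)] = (-4.6037*q^2 - 14.8212*q + 2.0913)/(58.9824*q^4 - 7.5264*q^3 + 41.7121*q^2 - 2.646*q + 7.29)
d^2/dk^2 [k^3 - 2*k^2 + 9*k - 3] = 6*k - 4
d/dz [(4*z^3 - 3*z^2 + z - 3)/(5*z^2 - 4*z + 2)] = (20*z^4 - 32*z^3 + 31*z^2 + 18*z - 10)/(25*z^4 - 40*z^3 + 36*z^2 - 16*z + 4)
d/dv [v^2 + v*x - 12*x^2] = 2*v + x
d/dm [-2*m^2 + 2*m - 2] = 2 - 4*m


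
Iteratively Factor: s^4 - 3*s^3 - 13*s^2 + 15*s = (s - 1)*(s^3 - 2*s^2 - 15*s) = (s - 5)*(s - 1)*(s^2 + 3*s) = s*(s - 5)*(s - 1)*(s + 3)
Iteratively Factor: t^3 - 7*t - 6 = (t - 3)*(t^2 + 3*t + 2) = (t - 3)*(t + 2)*(t + 1)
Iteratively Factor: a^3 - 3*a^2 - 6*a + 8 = (a - 1)*(a^2 - 2*a - 8) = (a - 1)*(a + 2)*(a - 4)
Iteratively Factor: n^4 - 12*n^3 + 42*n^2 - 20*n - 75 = (n - 3)*(n^3 - 9*n^2 + 15*n + 25) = (n - 5)*(n - 3)*(n^2 - 4*n - 5) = (n - 5)^2*(n - 3)*(n + 1)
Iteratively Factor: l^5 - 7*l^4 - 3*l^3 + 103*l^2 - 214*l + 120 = (l - 2)*(l^4 - 5*l^3 - 13*l^2 + 77*l - 60) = (l - 3)*(l - 2)*(l^3 - 2*l^2 - 19*l + 20) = (l - 3)*(l - 2)*(l - 1)*(l^2 - l - 20) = (l - 3)*(l - 2)*(l - 1)*(l + 4)*(l - 5)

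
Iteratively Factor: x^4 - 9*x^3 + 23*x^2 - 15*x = (x - 5)*(x^3 - 4*x^2 + 3*x) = (x - 5)*(x - 1)*(x^2 - 3*x) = (x - 5)*(x - 3)*(x - 1)*(x)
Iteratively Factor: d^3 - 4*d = (d + 2)*(d^2 - 2*d) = d*(d + 2)*(d - 2)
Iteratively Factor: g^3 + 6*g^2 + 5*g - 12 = (g + 3)*(g^2 + 3*g - 4) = (g + 3)*(g + 4)*(g - 1)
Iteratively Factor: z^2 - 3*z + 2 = (z - 1)*(z - 2)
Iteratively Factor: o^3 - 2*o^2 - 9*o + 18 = (o - 3)*(o^2 + o - 6) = (o - 3)*(o + 3)*(o - 2)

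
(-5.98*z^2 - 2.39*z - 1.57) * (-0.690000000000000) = 4.1262*z^2 + 1.6491*z + 1.0833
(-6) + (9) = 3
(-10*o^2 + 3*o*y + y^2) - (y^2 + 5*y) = -10*o^2 + 3*o*y - 5*y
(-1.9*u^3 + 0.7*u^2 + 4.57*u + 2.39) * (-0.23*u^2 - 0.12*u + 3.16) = 0.437*u^5 + 0.067*u^4 - 7.1391*u^3 + 1.1139*u^2 + 14.1544*u + 7.5524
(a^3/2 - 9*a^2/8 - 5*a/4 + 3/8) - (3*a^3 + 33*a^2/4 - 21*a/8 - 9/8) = -5*a^3/2 - 75*a^2/8 + 11*a/8 + 3/2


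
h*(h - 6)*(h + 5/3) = h^3 - 13*h^2/3 - 10*h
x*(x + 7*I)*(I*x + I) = I*x^3 - 7*x^2 + I*x^2 - 7*x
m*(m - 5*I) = m^2 - 5*I*m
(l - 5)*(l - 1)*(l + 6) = l^3 - 31*l + 30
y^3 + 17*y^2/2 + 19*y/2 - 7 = (y - 1/2)*(y + 2)*(y + 7)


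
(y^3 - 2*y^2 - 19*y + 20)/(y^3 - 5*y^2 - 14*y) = (-y^3 + 2*y^2 + 19*y - 20)/(y*(-y^2 + 5*y + 14))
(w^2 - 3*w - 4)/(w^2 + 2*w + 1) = (w - 4)/(w + 1)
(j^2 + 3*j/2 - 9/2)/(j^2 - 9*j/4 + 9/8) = 4*(j + 3)/(4*j - 3)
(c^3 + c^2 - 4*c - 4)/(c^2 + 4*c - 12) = (c^2 + 3*c + 2)/(c + 6)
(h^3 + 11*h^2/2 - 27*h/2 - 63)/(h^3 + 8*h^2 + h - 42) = (h^2 + 5*h/2 - 21)/(h^2 + 5*h - 14)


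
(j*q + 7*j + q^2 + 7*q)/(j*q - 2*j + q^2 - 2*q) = (q + 7)/(q - 2)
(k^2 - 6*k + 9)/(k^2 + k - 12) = (k - 3)/(k + 4)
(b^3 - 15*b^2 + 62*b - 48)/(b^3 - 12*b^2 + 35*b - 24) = (b - 6)/(b - 3)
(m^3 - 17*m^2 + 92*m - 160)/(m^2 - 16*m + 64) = (m^2 - 9*m + 20)/(m - 8)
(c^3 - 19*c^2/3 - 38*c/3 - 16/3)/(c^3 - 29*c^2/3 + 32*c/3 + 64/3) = (3*c + 2)/(3*c - 8)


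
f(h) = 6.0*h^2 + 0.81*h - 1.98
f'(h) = 12.0*h + 0.81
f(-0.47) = -1.04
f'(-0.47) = -4.83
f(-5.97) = 207.03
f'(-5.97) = -70.83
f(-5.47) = 173.11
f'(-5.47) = -64.83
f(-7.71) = 348.44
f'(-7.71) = -91.71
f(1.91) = 21.46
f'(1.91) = 23.73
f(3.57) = 77.38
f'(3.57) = 43.65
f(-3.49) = 68.27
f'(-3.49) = -41.07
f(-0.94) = 2.56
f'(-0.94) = -10.47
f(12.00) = 871.74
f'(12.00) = 144.81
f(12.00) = 871.74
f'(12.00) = 144.81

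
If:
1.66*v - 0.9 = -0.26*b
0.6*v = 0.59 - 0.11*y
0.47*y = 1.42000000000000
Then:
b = 0.72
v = 0.43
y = 3.02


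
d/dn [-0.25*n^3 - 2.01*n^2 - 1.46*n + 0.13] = -0.75*n^2 - 4.02*n - 1.46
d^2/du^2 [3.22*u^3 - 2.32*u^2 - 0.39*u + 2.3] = 19.32*u - 4.64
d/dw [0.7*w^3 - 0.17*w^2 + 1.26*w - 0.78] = 2.1*w^2 - 0.34*w + 1.26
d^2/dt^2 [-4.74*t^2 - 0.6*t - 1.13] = -9.48000000000000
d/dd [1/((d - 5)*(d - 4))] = (9 - 2*d)/(d^4 - 18*d^3 + 121*d^2 - 360*d + 400)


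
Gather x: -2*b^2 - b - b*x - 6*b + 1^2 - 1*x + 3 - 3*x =-2*b^2 - 7*b + x*(-b - 4) + 4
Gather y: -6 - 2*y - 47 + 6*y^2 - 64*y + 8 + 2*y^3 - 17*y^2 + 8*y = 2*y^3 - 11*y^2 - 58*y - 45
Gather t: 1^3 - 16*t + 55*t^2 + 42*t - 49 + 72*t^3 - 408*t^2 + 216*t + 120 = 72*t^3 - 353*t^2 + 242*t + 72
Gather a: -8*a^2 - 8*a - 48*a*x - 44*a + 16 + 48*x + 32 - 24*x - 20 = -8*a^2 + a*(-48*x - 52) + 24*x + 28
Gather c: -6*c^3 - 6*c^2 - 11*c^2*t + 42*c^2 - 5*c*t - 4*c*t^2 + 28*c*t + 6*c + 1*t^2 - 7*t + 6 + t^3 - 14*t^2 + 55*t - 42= -6*c^3 + c^2*(36 - 11*t) + c*(-4*t^2 + 23*t + 6) + t^3 - 13*t^2 + 48*t - 36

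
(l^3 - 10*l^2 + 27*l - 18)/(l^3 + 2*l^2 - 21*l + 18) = (l - 6)/(l + 6)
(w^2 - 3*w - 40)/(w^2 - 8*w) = (w + 5)/w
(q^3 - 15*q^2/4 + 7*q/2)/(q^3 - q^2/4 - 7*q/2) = (4*q - 7)/(4*q + 7)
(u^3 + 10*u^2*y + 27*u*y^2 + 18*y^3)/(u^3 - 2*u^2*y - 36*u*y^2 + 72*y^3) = (u^2 + 4*u*y + 3*y^2)/(u^2 - 8*u*y + 12*y^2)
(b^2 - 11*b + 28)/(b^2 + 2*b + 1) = (b^2 - 11*b + 28)/(b^2 + 2*b + 1)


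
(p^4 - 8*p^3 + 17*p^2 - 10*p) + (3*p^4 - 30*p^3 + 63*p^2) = 4*p^4 - 38*p^3 + 80*p^2 - 10*p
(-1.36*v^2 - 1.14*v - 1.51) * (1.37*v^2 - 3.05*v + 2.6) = -1.8632*v^4 + 2.5862*v^3 - 2.1277*v^2 + 1.6415*v - 3.926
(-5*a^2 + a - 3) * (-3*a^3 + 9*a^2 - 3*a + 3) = 15*a^5 - 48*a^4 + 33*a^3 - 45*a^2 + 12*a - 9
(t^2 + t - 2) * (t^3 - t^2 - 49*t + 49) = t^5 - 52*t^3 + 2*t^2 + 147*t - 98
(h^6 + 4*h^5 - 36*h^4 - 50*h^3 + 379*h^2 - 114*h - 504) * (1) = h^6 + 4*h^5 - 36*h^4 - 50*h^3 + 379*h^2 - 114*h - 504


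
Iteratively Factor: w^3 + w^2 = (w + 1)*(w^2) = w*(w + 1)*(w)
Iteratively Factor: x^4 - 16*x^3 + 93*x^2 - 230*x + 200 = (x - 4)*(x^3 - 12*x^2 + 45*x - 50) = (x - 5)*(x - 4)*(x^2 - 7*x + 10) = (x - 5)^2*(x - 4)*(x - 2)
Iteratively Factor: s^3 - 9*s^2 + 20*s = (s - 5)*(s^2 - 4*s) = s*(s - 5)*(s - 4)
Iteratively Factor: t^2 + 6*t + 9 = (t + 3)*(t + 3)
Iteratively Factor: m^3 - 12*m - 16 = (m + 2)*(m^2 - 2*m - 8) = (m - 4)*(m + 2)*(m + 2)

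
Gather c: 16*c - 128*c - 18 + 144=126 - 112*c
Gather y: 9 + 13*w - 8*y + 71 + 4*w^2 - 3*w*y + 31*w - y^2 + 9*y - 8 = 4*w^2 + 44*w - y^2 + y*(1 - 3*w) + 72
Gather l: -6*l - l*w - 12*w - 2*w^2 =l*(-w - 6) - 2*w^2 - 12*w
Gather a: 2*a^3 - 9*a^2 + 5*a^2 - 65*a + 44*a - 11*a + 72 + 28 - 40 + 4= 2*a^3 - 4*a^2 - 32*a + 64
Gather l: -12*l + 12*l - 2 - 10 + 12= 0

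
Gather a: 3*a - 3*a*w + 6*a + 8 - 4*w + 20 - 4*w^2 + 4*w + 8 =a*(9 - 3*w) - 4*w^2 + 36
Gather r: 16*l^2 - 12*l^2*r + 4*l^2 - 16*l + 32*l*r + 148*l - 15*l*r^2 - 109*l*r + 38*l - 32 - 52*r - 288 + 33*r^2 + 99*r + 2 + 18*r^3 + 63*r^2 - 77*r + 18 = 20*l^2 + 170*l + 18*r^3 + r^2*(96 - 15*l) + r*(-12*l^2 - 77*l - 30) - 300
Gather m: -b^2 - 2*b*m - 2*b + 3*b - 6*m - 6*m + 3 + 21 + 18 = -b^2 + b + m*(-2*b - 12) + 42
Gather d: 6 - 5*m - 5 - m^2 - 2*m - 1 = -m^2 - 7*m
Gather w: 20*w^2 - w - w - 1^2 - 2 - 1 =20*w^2 - 2*w - 4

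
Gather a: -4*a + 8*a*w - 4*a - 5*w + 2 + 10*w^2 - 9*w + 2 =a*(8*w - 8) + 10*w^2 - 14*w + 4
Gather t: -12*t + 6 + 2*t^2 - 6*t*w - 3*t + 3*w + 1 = 2*t^2 + t*(-6*w - 15) + 3*w + 7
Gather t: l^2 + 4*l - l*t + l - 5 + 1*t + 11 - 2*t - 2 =l^2 + 5*l + t*(-l - 1) + 4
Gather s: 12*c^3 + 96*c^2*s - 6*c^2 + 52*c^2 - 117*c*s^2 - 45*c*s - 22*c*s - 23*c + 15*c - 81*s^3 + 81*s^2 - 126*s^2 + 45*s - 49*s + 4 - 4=12*c^3 + 46*c^2 - 8*c - 81*s^3 + s^2*(-117*c - 45) + s*(96*c^2 - 67*c - 4)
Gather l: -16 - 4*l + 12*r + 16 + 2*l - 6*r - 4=-2*l + 6*r - 4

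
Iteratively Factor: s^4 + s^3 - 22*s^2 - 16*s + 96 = (s - 2)*(s^3 + 3*s^2 - 16*s - 48) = (s - 2)*(s + 3)*(s^2 - 16) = (s - 2)*(s + 3)*(s + 4)*(s - 4)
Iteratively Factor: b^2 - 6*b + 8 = (b - 2)*(b - 4)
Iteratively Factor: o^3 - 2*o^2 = (o)*(o^2 - 2*o) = o^2*(o - 2)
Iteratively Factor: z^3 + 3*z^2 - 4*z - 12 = (z - 2)*(z^2 + 5*z + 6) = (z - 2)*(z + 3)*(z + 2)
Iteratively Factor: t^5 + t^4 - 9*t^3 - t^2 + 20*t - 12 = (t - 1)*(t^4 + 2*t^3 - 7*t^2 - 8*t + 12) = (t - 1)*(t + 3)*(t^3 - t^2 - 4*t + 4) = (t - 1)^2*(t + 3)*(t^2 - 4) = (t - 1)^2*(t + 2)*(t + 3)*(t - 2)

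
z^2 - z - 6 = (z - 3)*(z + 2)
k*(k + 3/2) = k^2 + 3*k/2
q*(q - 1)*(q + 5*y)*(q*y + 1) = q^4*y + 5*q^3*y^2 - q^3*y + q^3 - 5*q^2*y^2 + 5*q^2*y - q^2 - 5*q*y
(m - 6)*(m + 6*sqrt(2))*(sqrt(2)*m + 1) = sqrt(2)*m^3 - 6*sqrt(2)*m^2 + 13*m^2 - 78*m + 6*sqrt(2)*m - 36*sqrt(2)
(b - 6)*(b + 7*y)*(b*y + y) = b^3*y + 7*b^2*y^2 - 5*b^2*y - 35*b*y^2 - 6*b*y - 42*y^2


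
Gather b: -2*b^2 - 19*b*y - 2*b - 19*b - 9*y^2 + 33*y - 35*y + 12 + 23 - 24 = -2*b^2 + b*(-19*y - 21) - 9*y^2 - 2*y + 11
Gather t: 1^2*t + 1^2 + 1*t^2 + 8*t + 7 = t^2 + 9*t + 8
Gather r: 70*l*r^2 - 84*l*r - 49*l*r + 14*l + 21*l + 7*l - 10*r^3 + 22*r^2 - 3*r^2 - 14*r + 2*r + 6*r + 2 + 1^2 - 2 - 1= 42*l - 10*r^3 + r^2*(70*l + 19) + r*(-133*l - 6)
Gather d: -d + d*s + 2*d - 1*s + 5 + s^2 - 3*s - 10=d*(s + 1) + s^2 - 4*s - 5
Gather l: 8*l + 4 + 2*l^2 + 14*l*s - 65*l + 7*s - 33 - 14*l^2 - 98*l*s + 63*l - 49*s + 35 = -12*l^2 + l*(6 - 84*s) - 42*s + 6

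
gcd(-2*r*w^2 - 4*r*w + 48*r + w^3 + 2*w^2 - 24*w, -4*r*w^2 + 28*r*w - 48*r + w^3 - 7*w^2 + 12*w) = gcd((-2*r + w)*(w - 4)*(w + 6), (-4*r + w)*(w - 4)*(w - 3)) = w - 4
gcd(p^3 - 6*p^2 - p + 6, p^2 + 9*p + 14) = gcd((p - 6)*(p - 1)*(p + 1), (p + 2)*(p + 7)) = 1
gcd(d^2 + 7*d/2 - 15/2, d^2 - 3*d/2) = d - 3/2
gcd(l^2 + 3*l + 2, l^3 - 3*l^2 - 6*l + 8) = l + 2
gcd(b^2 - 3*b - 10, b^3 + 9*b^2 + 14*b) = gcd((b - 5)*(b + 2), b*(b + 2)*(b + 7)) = b + 2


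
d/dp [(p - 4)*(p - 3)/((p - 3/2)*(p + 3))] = 2*(17*p^2 - 66*p + 27)/(4*p^4 + 12*p^3 - 27*p^2 - 54*p + 81)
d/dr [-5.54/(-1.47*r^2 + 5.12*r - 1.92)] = (28.3648 - 16.2876*r)/(1.47*r^2 - 5.12*r + 1.92)^2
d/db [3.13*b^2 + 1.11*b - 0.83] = 6.26*b + 1.11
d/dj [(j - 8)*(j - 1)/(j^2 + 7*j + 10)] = 2*(8*j^2 + 2*j - 73)/(j^4 + 14*j^3 + 69*j^2 + 140*j + 100)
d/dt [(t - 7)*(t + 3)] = 2*t - 4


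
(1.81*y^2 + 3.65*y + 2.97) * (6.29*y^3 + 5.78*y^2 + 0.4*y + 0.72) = 11.3849*y^5 + 33.4203*y^4 + 40.5023*y^3 + 19.9298*y^2 + 3.816*y + 2.1384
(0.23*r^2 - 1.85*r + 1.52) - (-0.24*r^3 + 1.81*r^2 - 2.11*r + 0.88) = 0.24*r^3 - 1.58*r^2 + 0.26*r + 0.64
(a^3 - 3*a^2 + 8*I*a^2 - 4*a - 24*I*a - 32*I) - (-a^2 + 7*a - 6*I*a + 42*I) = a^3 - 2*a^2 + 8*I*a^2 - 11*a - 18*I*a - 74*I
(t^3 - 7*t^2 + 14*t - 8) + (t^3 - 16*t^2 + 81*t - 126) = 2*t^3 - 23*t^2 + 95*t - 134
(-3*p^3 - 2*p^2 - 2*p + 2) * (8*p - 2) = -24*p^4 - 10*p^3 - 12*p^2 + 20*p - 4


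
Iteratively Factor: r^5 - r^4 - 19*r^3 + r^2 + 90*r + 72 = (r - 4)*(r^4 + 3*r^3 - 7*r^2 - 27*r - 18) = (r - 4)*(r + 1)*(r^3 + 2*r^2 - 9*r - 18) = (r - 4)*(r - 3)*(r + 1)*(r^2 + 5*r + 6) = (r - 4)*(r - 3)*(r + 1)*(r + 3)*(r + 2)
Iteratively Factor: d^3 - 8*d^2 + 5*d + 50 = (d + 2)*(d^2 - 10*d + 25) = (d - 5)*(d + 2)*(d - 5)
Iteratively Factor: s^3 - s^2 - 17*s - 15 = (s - 5)*(s^2 + 4*s + 3) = (s - 5)*(s + 1)*(s + 3)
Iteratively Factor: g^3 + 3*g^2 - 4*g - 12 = (g + 3)*(g^2 - 4) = (g + 2)*(g + 3)*(g - 2)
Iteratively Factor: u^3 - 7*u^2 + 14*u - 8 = (u - 1)*(u^2 - 6*u + 8) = (u - 2)*(u - 1)*(u - 4)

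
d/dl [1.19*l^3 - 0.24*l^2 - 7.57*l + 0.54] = 3.57*l^2 - 0.48*l - 7.57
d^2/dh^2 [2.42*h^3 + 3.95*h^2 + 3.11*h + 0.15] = 14.52*h + 7.9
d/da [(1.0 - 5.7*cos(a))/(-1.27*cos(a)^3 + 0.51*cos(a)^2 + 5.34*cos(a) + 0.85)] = (14.478*cos(a)^3 - 6.717*cos(a)^2 + 1.02*cos(a) + 10.185)*sin(a)/(1.6129*cos(a)^6 - 1.2954*cos(a)^5 - 13.3035*cos(a)^4 + 3.2878*cos(a)^3 + 29.3826*cos(a)^2 + 9.078*cos(a) + 0.7225)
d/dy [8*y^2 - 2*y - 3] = 16*y - 2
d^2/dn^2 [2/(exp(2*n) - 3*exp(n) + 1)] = 2*((3 - 4*exp(n))*(exp(2*n) - 3*exp(n) + 1) + 2*(2*exp(n) - 3)^2*exp(n))*exp(n)/(exp(2*n) - 3*exp(n) + 1)^3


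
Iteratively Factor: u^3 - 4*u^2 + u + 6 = (u + 1)*(u^2 - 5*u + 6) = (u - 3)*(u + 1)*(u - 2)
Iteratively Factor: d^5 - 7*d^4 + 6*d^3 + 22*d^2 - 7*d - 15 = (d - 1)*(d^4 - 6*d^3 + 22*d + 15) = (d - 5)*(d - 1)*(d^3 - d^2 - 5*d - 3) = (d - 5)*(d - 3)*(d - 1)*(d^2 + 2*d + 1) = (d - 5)*(d - 3)*(d - 1)*(d + 1)*(d + 1)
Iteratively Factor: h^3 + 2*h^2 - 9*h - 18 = (h - 3)*(h^2 + 5*h + 6) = (h - 3)*(h + 2)*(h + 3)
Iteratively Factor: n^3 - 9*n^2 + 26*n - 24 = (n - 3)*(n^2 - 6*n + 8) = (n - 3)*(n - 2)*(n - 4)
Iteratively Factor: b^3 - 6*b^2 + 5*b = (b)*(b^2 - 6*b + 5) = b*(b - 5)*(b - 1)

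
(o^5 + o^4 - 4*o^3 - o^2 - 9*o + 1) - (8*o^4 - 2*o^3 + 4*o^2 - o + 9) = o^5 - 7*o^4 - 2*o^3 - 5*o^2 - 8*o - 8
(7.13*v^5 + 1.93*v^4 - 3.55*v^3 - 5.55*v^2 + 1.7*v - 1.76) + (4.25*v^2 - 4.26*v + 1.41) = 7.13*v^5 + 1.93*v^4 - 3.55*v^3 - 1.3*v^2 - 2.56*v - 0.35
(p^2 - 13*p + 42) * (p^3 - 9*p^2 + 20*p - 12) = p^5 - 22*p^4 + 179*p^3 - 650*p^2 + 996*p - 504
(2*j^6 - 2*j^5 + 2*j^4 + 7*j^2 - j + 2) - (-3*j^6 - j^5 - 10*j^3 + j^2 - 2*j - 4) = 5*j^6 - j^5 + 2*j^4 + 10*j^3 + 6*j^2 + j + 6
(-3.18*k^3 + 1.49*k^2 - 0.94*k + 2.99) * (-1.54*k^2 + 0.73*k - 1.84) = 4.8972*k^5 - 4.616*k^4 + 8.3865*k^3 - 8.0324*k^2 + 3.9123*k - 5.5016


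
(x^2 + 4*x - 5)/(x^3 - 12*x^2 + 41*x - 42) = (x^2 + 4*x - 5)/(x^3 - 12*x^2 + 41*x - 42)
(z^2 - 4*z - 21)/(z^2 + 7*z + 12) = (z - 7)/(z + 4)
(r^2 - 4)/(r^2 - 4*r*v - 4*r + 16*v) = (r^2 - 4)/(r^2 - 4*r*v - 4*r + 16*v)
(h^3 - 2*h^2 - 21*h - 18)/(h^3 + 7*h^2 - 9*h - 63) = (h^2 - 5*h - 6)/(h^2 + 4*h - 21)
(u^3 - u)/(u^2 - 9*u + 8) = u*(u + 1)/(u - 8)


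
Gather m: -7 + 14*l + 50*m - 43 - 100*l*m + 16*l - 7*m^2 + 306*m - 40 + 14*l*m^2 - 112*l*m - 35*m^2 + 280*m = 30*l + m^2*(14*l - 42) + m*(636 - 212*l) - 90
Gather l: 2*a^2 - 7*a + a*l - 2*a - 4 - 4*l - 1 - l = 2*a^2 - 9*a + l*(a - 5) - 5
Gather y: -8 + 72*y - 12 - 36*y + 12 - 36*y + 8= 0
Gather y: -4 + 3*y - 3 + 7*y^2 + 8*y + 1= 7*y^2 + 11*y - 6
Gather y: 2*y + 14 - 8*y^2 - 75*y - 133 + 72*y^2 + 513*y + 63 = 64*y^2 + 440*y - 56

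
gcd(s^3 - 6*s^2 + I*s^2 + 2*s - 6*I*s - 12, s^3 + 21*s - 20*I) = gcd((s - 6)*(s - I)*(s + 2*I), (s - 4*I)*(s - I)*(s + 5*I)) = s - I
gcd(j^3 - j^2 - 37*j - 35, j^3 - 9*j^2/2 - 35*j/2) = j - 7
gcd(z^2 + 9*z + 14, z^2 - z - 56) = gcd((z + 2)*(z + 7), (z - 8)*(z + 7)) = z + 7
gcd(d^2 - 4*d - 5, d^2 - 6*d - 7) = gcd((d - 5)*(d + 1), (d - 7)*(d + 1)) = d + 1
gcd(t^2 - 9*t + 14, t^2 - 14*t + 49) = t - 7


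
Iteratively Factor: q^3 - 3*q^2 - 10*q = (q - 5)*(q^2 + 2*q) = q*(q - 5)*(q + 2)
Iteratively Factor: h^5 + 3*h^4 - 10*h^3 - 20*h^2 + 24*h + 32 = (h - 2)*(h^4 + 5*h^3 - 20*h - 16) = (h - 2)^2*(h^3 + 7*h^2 + 14*h + 8) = (h - 2)^2*(h + 4)*(h^2 + 3*h + 2) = (h - 2)^2*(h + 2)*(h + 4)*(h + 1)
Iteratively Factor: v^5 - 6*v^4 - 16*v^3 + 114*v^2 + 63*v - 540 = (v - 4)*(v^4 - 2*v^3 - 24*v^2 + 18*v + 135) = (v - 4)*(v - 3)*(v^3 + v^2 - 21*v - 45) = (v - 4)*(v - 3)*(v + 3)*(v^2 - 2*v - 15) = (v - 5)*(v - 4)*(v - 3)*(v + 3)*(v + 3)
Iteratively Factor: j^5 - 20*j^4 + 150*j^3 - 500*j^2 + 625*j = (j - 5)*(j^4 - 15*j^3 + 75*j^2 - 125*j) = (j - 5)^2*(j^3 - 10*j^2 + 25*j) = j*(j - 5)^2*(j^2 - 10*j + 25) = j*(j - 5)^3*(j - 5)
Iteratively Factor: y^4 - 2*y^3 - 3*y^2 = (y + 1)*(y^3 - 3*y^2) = (y - 3)*(y + 1)*(y^2) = y*(y - 3)*(y + 1)*(y)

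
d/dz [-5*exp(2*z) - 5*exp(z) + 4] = (-10*exp(z) - 5)*exp(z)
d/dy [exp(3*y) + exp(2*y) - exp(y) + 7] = (3*exp(2*y) + 2*exp(y) - 1)*exp(y)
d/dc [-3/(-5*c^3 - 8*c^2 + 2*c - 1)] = 3*(-15*c^2 - 16*c + 2)/(5*c^3 + 8*c^2 - 2*c + 1)^2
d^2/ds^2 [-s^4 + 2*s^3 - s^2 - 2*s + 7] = -12*s^2 + 12*s - 2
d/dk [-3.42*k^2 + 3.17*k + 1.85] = 3.17 - 6.84*k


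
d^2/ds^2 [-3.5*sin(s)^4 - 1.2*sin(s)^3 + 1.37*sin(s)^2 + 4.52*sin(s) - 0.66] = 56.0*sin(s)^4 + 10.8*sin(s)^3 - 47.48*sin(s)^2 - 11.72*sin(s) + 2.74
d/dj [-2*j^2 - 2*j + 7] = -4*j - 2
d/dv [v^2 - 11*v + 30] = 2*v - 11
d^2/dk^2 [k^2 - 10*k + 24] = 2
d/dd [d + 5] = 1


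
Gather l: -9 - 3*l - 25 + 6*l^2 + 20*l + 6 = 6*l^2 + 17*l - 28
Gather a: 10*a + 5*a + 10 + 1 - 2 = 15*a + 9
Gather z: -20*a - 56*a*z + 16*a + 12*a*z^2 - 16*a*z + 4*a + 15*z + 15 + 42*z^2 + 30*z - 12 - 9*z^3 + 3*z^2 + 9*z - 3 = -9*z^3 + z^2*(12*a + 45) + z*(54 - 72*a)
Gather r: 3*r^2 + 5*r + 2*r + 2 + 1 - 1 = 3*r^2 + 7*r + 2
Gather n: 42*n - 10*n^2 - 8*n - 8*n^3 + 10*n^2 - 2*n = -8*n^3 + 32*n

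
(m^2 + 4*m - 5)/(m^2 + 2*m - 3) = (m + 5)/(m + 3)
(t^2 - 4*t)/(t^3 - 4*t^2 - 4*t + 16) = t/(t^2 - 4)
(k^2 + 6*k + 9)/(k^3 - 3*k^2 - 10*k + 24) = (k + 3)/(k^2 - 6*k + 8)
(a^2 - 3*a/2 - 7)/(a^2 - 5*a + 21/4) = 2*(a + 2)/(2*a - 3)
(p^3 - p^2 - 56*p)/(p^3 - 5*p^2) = (p^2 - p - 56)/(p*(p - 5))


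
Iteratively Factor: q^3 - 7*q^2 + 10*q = (q - 5)*(q^2 - 2*q) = (q - 5)*(q - 2)*(q)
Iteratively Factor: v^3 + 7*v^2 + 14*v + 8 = (v + 1)*(v^2 + 6*v + 8) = (v + 1)*(v + 2)*(v + 4)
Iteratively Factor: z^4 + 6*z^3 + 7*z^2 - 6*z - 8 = (z + 2)*(z^3 + 4*z^2 - z - 4) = (z - 1)*(z + 2)*(z^2 + 5*z + 4) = (z - 1)*(z + 1)*(z + 2)*(z + 4)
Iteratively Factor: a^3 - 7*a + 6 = (a - 1)*(a^2 + a - 6) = (a - 2)*(a - 1)*(a + 3)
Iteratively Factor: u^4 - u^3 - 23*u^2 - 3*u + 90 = (u + 3)*(u^3 - 4*u^2 - 11*u + 30) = (u + 3)^2*(u^2 - 7*u + 10) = (u - 5)*(u + 3)^2*(u - 2)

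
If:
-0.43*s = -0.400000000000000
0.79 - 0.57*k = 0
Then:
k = 1.39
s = 0.93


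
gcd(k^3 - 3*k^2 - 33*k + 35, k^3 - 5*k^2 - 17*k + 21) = k^2 - 8*k + 7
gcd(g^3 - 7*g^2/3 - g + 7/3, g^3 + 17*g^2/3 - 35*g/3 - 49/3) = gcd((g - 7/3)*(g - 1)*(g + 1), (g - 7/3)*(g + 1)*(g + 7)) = g^2 - 4*g/3 - 7/3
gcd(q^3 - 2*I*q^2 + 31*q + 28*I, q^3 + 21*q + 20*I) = q^2 + 5*I*q - 4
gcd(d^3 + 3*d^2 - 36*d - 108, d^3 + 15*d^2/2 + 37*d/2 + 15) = d + 3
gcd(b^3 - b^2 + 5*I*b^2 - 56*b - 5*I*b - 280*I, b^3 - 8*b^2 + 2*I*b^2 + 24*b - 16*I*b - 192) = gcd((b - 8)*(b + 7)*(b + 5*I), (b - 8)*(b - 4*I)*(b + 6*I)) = b - 8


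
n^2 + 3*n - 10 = (n - 2)*(n + 5)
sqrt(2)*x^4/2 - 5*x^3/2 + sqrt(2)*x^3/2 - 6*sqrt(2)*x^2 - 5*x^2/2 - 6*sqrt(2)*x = x*(x - 4*sqrt(2))*(x + 3*sqrt(2)/2)*(sqrt(2)*x/2 + sqrt(2)/2)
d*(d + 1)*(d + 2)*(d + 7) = d^4 + 10*d^3 + 23*d^2 + 14*d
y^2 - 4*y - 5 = (y - 5)*(y + 1)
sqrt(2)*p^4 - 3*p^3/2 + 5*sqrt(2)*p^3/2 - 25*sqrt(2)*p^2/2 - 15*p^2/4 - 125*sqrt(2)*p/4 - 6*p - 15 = (p + 5/2)*(p - 3*sqrt(2))*(p + 2*sqrt(2))*(sqrt(2)*p + 1/2)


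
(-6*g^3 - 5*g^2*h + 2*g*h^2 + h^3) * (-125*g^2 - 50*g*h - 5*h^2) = 750*g^5 + 925*g^4*h + 30*g^3*h^2 - 200*g^2*h^3 - 60*g*h^4 - 5*h^5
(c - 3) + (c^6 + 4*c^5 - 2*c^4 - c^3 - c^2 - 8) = c^6 + 4*c^5 - 2*c^4 - c^3 - c^2 + c - 11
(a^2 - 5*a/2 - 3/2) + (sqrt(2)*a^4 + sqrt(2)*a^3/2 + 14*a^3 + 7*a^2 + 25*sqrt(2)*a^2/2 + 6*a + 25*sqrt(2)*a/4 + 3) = sqrt(2)*a^4 + sqrt(2)*a^3/2 + 14*a^3 + 8*a^2 + 25*sqrt(2)*a^2/2 + 7*a/2 + 25*sqrt(2)*a/4 + 3/2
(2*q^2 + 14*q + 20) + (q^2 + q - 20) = 3*q^2 + 15*q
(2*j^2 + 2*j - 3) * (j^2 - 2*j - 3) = 2*j^4 - 2*j^3 - 13*j^2 + 9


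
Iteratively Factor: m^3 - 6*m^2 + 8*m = (m - 2)*(m^2 - 4*m) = m*(m - 2)*(m - 4)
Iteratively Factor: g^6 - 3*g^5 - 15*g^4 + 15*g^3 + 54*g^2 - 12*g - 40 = (g - 5)*(g^5 + 2*g^4 - 5*g^3 - 10*g^2 + 4*g + 8) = (g - 5)*(g + 2)*(g^4 - 5*g^2 + 4) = (g - 5)*(g - 1)*(g + 2)*(g^3 + g^2 - 4*g - 4) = (g - 5)*(g - 1)*(g + 2)^2*(g^2 - g - 2) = (g - 5)*(g - 2)*(g - 1)*(g + 2)^2*(g + 1)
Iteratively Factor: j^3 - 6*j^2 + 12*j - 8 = (j - 2)*(j^2 - 4*j + 4) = (j - 2)^2*(j - 2)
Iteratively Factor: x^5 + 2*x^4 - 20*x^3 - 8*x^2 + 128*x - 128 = (x - 2)*(x^4 + 4*x^3 - 12*x^2 - 32*x + 64) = (x - 2)^2*(x^3 + 6*x^2 - 32) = (x - 2)^2*(x + 4)*(x^2 + 2*x - 8) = (x - 2)^3*(x + 4)*(x + 4)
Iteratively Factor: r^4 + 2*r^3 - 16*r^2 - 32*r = (r)*(r^3 + 2*r^2 - 16*r - 32) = r*(r + 2)*(r^2 - 16) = r*(r - 4)*(r + 2)*(r + 4)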